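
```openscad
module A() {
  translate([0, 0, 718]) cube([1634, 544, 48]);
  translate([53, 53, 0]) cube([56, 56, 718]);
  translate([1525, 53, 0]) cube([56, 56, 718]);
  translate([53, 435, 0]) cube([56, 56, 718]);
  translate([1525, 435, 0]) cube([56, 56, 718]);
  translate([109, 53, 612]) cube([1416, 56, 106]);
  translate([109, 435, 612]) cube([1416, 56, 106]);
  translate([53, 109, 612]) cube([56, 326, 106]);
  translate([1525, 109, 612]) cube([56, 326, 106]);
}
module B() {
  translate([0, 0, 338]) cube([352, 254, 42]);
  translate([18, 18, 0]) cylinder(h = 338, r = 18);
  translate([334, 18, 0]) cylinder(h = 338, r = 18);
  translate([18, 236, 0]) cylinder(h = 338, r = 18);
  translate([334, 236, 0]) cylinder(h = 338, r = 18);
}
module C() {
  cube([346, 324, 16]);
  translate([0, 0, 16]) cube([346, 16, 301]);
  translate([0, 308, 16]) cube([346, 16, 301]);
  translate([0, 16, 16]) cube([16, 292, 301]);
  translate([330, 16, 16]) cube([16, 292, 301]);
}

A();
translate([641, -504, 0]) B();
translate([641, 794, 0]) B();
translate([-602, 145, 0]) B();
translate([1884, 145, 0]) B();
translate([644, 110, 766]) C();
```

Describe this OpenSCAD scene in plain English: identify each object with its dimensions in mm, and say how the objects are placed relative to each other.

A is a table with a 1634×544 mm rectangular top, 48 mm thick, top surface at z = 766 mm, supported by four 56×56 mm square legs, each inset 53 mm from the nearest pair of top edges, running from the floor. Four apron rails, 56 mm thick and 106 mm tall, run between adjacent legs with their top edges flush with the underside of the top and their outer faces flush with the legs' outer faces.

B is a simple wooden stool: a rectangular seat 352 mm (x) by 254 mm (y), 42 mm thick, top face at z = 380 mm, on four round legs, each 36 mm in diameter. The legs rest on z = 0, each leg's axis is inset half a diameter from the nearest pair of seat edges (so the leg's bounding box is flush with the corner).

C is an open-topped rectangular box: outside dimensions 346×324×317 mm, with a uniform wall and base thickness of 16 mm. The base is a full 346×324 slab on the floor; four walls sit on top of the base. The front and back walls (the −y and +y sides) span the full width; the two side walls fit between them.

Four stools sit around the table at the −y, +y, −x, +x sides. The open box is on top of the table, centred.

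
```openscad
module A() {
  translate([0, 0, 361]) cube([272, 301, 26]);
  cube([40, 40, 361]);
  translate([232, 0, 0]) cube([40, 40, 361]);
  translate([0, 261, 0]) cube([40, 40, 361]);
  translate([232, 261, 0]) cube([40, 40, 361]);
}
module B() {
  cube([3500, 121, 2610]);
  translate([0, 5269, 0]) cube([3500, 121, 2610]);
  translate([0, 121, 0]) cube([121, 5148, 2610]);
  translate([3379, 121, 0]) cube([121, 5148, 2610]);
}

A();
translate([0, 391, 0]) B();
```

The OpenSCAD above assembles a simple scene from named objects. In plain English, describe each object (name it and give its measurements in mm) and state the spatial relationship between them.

A is a four-legged stool. The seat is a 272×301×26 mm slab whose top surface is at z = 387 mm; four square legs, each 40×40 mm in cross-section, run from the floor (z = 0) to the underside of the seat, each flush with a corner of the seat.

B is a box-shaped house frame (walls only): outside footprint 3500×5390 mm, wall height 2610 mm, wall thickness 121 mm. The two y-facing walls run the full x-width; the two x-facing walls fit between the inner faces of the y-facing walls.

The house frame is on the floor beside the stool on its +y side.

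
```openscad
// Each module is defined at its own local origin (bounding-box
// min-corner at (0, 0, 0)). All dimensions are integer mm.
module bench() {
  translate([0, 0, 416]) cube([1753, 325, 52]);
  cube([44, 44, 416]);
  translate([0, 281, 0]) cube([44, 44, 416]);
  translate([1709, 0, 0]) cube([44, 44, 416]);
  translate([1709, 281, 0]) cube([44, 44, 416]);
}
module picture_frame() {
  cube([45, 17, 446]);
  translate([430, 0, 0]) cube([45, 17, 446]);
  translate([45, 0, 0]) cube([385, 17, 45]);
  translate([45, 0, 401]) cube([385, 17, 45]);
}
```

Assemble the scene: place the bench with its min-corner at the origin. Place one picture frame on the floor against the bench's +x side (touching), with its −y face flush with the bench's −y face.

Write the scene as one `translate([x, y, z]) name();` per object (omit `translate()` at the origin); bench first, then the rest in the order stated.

bench();
translate([1753, 0, 0]) picture_frame();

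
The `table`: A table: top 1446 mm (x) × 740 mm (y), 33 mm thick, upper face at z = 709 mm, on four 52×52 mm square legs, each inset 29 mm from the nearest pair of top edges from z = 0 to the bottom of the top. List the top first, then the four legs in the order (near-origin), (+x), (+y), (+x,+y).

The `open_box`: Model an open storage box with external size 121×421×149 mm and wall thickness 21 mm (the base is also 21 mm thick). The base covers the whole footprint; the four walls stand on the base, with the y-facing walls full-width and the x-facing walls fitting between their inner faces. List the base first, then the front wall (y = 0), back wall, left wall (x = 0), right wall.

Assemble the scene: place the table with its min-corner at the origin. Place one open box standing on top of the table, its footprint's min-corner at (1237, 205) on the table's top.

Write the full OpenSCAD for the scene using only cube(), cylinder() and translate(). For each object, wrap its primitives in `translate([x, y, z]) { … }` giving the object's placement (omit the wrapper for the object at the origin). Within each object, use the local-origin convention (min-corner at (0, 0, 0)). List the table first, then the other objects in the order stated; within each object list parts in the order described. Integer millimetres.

translate([0, 0, 676]) cube([1446, 740, 33]);
translate([29, 29, 0]) cube([52, 52, 676]);
translate([1365, 29, 0]) cube([52, 52, 676]);
translate([29, 659, 0]) cube([52, 52, 676]);
translate([1365, 659, 0]) cube([52, 52, 676]);
translate([1237, 205, 709]) {
  cube([121, 421, 21]);
  translate([0, 0, 21]) cube([121, 21, 128]);
  translate([0, 400, 21]) cube([121, 21, 128]);
  translate([0, 21, 21]) cube([21, 379, 128]);
  translate([100, 21, 21]) cube([21, 379, 128]);
}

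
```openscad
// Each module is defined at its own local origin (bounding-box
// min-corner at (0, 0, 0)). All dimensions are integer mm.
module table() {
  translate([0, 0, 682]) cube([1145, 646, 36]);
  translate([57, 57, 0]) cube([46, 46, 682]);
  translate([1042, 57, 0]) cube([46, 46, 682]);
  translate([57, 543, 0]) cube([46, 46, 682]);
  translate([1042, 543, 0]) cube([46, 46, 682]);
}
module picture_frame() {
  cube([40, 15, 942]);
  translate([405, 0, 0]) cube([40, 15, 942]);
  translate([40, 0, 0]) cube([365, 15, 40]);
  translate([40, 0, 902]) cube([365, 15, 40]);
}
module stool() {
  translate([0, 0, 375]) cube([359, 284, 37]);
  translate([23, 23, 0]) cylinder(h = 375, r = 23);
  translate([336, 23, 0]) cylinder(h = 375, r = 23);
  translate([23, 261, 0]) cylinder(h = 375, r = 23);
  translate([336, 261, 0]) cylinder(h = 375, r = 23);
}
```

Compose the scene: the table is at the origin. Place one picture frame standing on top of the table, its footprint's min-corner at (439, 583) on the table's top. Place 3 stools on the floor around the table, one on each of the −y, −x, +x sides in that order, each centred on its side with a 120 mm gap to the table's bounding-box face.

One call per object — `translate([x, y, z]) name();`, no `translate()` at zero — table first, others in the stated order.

table();
translate([439, 583, 718]) picture_frame();
translate([393, -404, 0]) stool();
translate([-479, 181, 0]) stool();
translate([1265, 181, 0]) stool();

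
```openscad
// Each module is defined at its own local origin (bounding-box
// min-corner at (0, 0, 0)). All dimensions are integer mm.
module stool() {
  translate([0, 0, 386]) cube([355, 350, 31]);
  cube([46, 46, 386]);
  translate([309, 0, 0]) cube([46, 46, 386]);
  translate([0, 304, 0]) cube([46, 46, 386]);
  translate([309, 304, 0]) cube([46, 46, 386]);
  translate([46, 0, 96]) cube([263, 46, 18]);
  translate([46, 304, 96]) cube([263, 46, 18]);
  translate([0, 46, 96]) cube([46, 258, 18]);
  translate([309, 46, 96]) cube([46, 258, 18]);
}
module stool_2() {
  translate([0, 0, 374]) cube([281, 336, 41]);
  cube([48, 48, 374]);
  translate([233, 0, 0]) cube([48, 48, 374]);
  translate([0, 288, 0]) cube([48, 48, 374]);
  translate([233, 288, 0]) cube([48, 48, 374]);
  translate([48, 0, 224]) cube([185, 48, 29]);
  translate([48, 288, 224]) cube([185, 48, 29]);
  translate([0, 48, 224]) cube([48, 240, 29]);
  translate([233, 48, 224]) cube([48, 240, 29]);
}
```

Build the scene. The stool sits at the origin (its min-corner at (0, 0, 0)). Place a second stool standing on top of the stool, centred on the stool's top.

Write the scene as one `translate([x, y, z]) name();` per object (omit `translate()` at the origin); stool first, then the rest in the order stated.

stool();
translate([37, 7, 417]) stool_2();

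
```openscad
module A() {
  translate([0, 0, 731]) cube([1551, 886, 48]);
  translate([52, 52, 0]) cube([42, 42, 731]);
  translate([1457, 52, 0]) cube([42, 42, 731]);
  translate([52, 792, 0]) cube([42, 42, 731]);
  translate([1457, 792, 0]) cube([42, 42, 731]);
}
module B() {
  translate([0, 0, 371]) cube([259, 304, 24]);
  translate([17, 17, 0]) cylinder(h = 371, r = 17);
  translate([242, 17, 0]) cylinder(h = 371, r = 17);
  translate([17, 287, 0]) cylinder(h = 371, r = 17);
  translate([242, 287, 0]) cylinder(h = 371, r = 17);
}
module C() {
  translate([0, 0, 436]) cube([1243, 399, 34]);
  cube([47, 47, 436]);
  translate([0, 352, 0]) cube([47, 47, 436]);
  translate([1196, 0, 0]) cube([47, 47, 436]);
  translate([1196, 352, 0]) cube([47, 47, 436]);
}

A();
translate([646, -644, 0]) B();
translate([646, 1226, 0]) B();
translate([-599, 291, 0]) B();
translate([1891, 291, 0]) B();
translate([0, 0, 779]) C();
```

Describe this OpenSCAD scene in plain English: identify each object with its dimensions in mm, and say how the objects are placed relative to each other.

A is a table with a 1551×886 mm rectangular top, 48 mm thick, top surface at z = 779 mm, supported by four 42×42 mm square legs, each inset 52 mm from the nearest pair of top edges, running from the floor.

B is a simple wooden stool: a rectangular seat 259 mm (x) by 304 mm (y), 24 mm thick, top face at z = 395 mm, on four round legs, each 34 mm in diameter. The legs rest on z = 0, each leg's axis is inset half a diameter from the nearest pair of seat edges (so the leg's bounding box is flush with the corner).

C is a bench: a 1243×399 mm seat slab, 34 mm thick, top at z = 470 mm, on four 47×47 mm square legs flush with the seat corners and standing on z = 0.

Four stools sit around the table at the −y, +y, −x, +x sides. The bench is on top of the table.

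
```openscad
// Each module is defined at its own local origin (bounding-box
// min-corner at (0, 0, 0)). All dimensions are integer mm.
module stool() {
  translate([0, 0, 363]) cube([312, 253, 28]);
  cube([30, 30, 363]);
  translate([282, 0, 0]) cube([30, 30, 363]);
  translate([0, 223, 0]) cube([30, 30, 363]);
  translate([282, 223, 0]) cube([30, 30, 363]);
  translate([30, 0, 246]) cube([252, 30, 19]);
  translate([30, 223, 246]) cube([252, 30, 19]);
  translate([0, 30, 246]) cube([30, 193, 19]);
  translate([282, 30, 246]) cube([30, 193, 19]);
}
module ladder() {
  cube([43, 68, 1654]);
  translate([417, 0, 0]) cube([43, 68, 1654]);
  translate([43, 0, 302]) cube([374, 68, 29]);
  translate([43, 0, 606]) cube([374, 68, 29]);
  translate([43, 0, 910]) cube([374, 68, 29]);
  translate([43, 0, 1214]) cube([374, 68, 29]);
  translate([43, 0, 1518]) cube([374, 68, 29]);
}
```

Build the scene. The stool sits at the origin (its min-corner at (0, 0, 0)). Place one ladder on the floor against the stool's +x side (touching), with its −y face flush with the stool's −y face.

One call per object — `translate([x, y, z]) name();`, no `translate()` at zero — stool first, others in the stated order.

stool();
translate([312, 0, 0]) ladder();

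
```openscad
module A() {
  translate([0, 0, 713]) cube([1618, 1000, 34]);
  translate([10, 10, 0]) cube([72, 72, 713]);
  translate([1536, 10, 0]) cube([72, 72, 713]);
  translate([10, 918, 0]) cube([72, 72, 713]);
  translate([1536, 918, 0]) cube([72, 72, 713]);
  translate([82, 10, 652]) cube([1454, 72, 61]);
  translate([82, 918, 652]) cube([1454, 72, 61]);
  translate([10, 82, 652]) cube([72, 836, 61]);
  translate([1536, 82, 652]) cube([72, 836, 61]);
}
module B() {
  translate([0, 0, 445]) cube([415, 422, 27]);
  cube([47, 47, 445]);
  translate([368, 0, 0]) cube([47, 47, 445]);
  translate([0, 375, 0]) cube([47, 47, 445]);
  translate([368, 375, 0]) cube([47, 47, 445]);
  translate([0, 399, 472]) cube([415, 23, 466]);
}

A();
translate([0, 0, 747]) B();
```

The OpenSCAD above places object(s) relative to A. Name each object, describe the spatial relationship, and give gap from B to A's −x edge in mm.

The chair's min-x is at 0; the table's min-x is 0; gap = 0 mm.

A is a table. B is a chair. The chair is on top of the table. The gap from the chair to the table's −x edge is 0 mm.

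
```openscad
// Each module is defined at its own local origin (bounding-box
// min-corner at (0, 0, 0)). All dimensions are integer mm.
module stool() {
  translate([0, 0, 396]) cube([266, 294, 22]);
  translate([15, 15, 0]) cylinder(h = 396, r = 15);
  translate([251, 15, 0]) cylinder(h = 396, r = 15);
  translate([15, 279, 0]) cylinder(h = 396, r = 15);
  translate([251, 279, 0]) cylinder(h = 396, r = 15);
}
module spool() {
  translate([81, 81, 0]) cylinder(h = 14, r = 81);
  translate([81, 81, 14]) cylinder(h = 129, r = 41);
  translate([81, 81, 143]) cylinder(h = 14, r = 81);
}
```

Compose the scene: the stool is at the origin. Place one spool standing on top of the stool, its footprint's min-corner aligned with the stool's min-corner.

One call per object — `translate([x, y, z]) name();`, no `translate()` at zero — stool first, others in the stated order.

stool();
translate([0, 0, 418]) spool();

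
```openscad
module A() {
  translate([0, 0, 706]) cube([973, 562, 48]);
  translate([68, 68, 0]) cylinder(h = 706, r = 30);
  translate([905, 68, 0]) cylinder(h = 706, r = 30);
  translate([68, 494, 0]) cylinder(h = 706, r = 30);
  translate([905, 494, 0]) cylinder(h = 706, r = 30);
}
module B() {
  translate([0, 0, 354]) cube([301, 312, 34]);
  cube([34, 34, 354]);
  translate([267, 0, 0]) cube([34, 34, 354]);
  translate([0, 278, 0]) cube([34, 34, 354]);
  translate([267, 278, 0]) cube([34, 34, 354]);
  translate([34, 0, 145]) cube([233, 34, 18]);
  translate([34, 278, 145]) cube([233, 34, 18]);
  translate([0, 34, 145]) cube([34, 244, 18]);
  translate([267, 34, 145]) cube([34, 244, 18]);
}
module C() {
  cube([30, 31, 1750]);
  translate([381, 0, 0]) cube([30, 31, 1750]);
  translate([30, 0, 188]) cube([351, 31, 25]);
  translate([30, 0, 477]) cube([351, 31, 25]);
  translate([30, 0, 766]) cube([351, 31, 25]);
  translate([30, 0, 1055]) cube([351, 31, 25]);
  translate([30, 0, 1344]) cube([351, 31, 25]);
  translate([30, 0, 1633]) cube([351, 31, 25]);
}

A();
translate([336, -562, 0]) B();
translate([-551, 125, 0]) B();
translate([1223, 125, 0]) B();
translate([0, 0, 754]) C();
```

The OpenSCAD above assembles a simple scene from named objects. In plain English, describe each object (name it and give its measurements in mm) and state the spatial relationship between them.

A is a table: top 973 mm (x) × 562 mm (y), 48 mm thick, upper face at z = 754 mm, on four round legs of 60 mm diameter, each leg's bounding box inset 38 mm from the nearest pair of top edges, running from z = 0 to the bottom of the top.

B is a four-legged stool. The seat is 301×312 mm, 34 mm thick, top at z = 388 mm. It stands on four square legs, each 34×34 mm in cross-section, from z = 0 to the seat underside, each flush with a corner of the seat. Four stretchers, 34 mm wide and 18 mm tall, connect adjacent legs with their undersides at z = 145 mm, each running between the inner faces of the legs it joins and aligned with the legs' outer faces on the other axis.

C is a straight ladder. Two 30×31 mm vertical rails, 1750 mm tall, stand 411 mm apart (outside-to-outside) with their front faces coplanar on the −y side. 6 rungs, each 31 mm deep and 25 mm tall, span between the inner faces of the rails, front faces flush with the rails. The lowest rung's underside is at z = 188 mm and rungs are spaced 289 mm apart (underside to underside).

Three stools sit around the table at the −y, −x, +x sides. The ladder is on top of the table.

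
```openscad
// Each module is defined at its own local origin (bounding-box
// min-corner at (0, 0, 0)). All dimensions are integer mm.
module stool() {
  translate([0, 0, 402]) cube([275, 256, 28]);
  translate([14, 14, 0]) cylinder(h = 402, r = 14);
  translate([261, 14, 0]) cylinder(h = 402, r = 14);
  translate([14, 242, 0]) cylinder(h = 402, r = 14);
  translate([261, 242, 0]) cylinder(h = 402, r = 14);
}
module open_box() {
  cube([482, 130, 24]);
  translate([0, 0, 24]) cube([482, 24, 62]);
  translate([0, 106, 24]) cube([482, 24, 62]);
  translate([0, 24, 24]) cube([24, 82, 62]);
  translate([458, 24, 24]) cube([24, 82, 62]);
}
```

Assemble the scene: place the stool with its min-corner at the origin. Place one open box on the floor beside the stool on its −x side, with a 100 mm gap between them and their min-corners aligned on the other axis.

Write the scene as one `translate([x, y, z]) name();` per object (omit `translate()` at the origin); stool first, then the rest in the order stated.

stool();
translate([-582, 0, 0]) open_box();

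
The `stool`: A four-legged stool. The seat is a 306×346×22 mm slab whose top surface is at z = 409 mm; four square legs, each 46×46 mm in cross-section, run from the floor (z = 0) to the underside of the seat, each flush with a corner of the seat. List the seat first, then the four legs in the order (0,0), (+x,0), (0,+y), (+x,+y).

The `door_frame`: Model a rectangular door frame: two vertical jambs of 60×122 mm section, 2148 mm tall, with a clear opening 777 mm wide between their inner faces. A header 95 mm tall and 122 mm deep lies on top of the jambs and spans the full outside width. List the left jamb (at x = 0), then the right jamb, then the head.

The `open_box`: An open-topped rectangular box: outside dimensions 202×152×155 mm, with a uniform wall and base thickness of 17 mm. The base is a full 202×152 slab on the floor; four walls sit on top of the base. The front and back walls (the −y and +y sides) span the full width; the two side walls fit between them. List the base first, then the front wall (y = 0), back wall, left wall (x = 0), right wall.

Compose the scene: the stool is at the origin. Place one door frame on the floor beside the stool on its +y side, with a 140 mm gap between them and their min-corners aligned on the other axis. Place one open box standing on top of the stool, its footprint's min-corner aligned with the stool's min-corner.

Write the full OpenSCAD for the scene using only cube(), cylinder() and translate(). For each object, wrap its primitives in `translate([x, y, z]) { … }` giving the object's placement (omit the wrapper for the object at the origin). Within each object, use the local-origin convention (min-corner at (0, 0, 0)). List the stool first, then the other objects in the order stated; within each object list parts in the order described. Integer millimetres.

translate([0, 0, 387]) cube([306, 346, 22]);
cube([46, 46, 387]);
translate([260, 0, 0]) cube([46, 46, 387]);
translate([0, 300, 0]) cube([46, 46, 387]);
translate([260, 300, 0]) cube([46, 46, 387]);
translate([0, 486, 0]) {
  cube([60, 122, 2148]);
  translate([837, 0, 0]) cube([60, 122, 2148]);
  translate([0, 0, 2148]) cube([897, 122, 95]);
}
translate([0, 0, 409]) {
  cube([202, 152, 17]);
  translate([0, 0, 17]) cube([202, 17, 138]);
  translate([0, 135, 17]) cube([202, 17, 138]);
  translate([0, 17, 17]) cube([17, 118, 138]);
  translate([185, 17, 17]) cube([17, 118, 138]);
}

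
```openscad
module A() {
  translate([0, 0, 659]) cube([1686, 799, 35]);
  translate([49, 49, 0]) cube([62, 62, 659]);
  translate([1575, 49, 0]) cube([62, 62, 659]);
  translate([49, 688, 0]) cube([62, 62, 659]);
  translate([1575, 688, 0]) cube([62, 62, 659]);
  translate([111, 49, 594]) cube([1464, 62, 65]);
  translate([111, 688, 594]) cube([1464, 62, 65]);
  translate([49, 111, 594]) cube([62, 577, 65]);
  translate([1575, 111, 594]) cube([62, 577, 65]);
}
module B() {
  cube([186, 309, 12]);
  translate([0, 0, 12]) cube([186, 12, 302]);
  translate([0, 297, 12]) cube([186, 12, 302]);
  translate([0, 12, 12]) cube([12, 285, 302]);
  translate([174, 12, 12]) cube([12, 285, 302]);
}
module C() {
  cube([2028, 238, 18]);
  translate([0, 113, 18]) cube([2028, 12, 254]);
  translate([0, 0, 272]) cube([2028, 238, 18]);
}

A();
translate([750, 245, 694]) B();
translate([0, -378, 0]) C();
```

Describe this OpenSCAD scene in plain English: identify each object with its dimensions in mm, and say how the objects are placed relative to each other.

A is a table with a 1686×799 mm rectangular top, 35 mm thick, top surface at z = 694 mm, supported by four 62×62 mm square legs, each inset 49 mm from the nearest pair of top edges, running from the floor. Four apron rails, 62 mm thick and 65 mm tall, run between adjacent legs with their top edges flush with the underside of the top and their outer faces flush with the legs' outer faces.

B is an open storage box with external size 186×309×314 mm and wall thickness 12 mm (the base is also 12 mm thick). The base covers the whole footprint; the four walls stand on the base, with the y-facing walls full-width and the x-facing walls fitting between their inner faces.

C is an I-beam lying along x, 2028 mm long. Overall section height 290 mm. Two flanges 238 mm wide (y) and 18 mm thick, one on the floor and one at the top; a web 12 mm thick runs between them, centred on the flange width.

The open box is on top of the table, centred. The I-beam is on the floor beside the table on its −y side.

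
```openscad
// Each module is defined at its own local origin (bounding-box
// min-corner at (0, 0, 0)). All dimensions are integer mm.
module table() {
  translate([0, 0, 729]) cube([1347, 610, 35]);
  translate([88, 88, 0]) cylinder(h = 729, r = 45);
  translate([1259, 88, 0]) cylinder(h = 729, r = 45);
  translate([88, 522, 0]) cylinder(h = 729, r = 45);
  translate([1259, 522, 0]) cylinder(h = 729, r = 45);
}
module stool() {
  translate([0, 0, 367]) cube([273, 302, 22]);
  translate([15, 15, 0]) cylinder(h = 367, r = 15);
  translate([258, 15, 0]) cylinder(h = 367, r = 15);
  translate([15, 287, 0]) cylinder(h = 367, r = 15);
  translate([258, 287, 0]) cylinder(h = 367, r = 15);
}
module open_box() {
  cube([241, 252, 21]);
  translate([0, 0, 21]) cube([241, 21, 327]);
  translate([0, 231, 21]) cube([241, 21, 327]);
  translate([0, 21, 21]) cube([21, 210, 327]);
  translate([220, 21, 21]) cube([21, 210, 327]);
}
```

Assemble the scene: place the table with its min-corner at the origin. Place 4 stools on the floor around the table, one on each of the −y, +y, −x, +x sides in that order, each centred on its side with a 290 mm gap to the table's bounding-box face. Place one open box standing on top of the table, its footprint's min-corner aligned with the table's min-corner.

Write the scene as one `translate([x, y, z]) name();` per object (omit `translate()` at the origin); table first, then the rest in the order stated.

table();
translate([537, -592, 0]) stool();
translate([537, 900, 0]) stool();
translate([-563, 154, 0]) stool();
translate([1637, 154, 0]) stool();
translate([0, 0, 764]) open_box();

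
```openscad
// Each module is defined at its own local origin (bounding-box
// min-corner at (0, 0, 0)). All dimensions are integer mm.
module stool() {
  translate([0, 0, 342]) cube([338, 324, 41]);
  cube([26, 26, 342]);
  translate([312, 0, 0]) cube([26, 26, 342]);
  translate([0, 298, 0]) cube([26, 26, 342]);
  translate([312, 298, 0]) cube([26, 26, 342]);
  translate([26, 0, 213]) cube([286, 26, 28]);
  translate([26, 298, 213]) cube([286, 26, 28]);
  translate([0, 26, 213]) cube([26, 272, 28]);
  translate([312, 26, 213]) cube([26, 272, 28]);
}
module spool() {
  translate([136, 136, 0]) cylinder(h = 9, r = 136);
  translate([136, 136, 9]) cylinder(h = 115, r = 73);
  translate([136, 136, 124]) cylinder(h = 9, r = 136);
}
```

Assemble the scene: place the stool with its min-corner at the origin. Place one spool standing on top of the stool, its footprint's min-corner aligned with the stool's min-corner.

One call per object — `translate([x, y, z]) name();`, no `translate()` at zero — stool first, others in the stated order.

stool();
translate([0, 0, 383]) spool();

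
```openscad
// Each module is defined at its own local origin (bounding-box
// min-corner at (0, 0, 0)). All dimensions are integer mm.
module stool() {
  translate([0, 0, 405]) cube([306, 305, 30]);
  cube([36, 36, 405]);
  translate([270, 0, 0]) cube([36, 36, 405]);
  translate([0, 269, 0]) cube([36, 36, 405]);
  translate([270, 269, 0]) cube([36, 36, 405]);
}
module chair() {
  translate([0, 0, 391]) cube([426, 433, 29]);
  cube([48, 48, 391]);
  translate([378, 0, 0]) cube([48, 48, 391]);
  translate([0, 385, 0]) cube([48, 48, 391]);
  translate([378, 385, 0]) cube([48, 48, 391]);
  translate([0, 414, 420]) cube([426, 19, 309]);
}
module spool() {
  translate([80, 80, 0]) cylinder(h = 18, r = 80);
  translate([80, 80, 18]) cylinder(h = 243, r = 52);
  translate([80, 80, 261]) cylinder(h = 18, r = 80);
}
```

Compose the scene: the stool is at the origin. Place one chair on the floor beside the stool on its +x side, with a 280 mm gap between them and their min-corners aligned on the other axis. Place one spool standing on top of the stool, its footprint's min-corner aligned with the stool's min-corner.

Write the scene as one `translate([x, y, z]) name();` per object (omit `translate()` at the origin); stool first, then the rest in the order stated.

stool();
translate([586, 0, 0]) chair();
translate([0, 0, 435]) spool();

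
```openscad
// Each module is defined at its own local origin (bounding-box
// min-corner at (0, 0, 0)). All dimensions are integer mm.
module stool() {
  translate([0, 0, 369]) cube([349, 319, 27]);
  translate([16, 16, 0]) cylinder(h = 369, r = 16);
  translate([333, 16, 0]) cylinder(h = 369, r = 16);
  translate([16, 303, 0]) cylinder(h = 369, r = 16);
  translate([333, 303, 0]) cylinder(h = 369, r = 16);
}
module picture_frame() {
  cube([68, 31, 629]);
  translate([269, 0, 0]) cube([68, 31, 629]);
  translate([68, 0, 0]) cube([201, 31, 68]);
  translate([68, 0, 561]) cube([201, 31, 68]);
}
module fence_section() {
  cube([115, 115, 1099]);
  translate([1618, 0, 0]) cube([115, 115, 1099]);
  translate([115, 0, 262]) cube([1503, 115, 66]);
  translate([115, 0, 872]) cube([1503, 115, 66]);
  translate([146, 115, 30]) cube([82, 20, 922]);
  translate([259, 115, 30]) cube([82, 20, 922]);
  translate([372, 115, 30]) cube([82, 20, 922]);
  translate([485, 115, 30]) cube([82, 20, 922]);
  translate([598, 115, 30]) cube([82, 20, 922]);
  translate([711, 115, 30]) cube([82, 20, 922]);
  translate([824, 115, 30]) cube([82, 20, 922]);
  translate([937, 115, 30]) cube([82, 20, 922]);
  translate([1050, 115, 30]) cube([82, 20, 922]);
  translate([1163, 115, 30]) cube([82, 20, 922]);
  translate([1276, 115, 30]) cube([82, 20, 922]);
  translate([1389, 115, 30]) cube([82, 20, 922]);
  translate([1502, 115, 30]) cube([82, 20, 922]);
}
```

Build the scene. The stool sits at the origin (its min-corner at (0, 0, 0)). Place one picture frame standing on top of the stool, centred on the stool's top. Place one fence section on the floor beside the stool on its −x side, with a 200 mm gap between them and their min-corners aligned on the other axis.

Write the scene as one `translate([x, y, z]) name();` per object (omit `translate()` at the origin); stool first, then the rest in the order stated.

stool();
translate([6, 144, 396]) picture_frame();
translate([-1933, 0, 0]) fence_section();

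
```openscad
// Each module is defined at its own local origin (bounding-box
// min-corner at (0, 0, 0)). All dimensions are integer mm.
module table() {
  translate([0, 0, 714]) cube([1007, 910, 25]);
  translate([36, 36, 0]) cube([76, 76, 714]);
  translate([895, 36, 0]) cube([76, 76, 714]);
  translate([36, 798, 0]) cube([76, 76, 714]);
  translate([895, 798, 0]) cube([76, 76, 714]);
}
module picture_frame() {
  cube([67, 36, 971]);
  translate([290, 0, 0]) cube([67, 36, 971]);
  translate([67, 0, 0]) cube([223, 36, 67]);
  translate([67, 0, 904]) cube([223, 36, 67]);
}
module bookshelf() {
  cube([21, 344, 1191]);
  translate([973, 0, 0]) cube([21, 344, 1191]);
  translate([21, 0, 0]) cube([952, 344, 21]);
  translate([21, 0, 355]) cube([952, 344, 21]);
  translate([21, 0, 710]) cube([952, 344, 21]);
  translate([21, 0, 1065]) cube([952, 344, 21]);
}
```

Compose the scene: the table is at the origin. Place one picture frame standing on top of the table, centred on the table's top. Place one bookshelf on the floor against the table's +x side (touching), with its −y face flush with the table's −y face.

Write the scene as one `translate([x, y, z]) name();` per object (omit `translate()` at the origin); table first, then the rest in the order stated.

table();
translate([325, 437, 739]) picture_frame();
translate([1007, 0, 0]) bookshelf();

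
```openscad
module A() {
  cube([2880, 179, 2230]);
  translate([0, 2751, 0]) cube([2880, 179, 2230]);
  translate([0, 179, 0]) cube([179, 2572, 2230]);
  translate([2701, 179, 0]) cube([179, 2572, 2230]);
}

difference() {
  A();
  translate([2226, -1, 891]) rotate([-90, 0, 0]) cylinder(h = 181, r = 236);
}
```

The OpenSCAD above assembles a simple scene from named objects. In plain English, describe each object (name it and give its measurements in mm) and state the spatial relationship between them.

A is the wall frame of a small rectangular building: four walls, each 2230 mm tall and 179 mm thick, enclosing a footprint 2880 mm (x) by 2930 mm (y) outside-to-outside, with no floor or roof. The front and back walls (the −y and +y sides) span the full width; the two side walls fit between them.

The house frame has a circular hole of radius 236 mm through its front wall, centred at (x = 2226, z = 891).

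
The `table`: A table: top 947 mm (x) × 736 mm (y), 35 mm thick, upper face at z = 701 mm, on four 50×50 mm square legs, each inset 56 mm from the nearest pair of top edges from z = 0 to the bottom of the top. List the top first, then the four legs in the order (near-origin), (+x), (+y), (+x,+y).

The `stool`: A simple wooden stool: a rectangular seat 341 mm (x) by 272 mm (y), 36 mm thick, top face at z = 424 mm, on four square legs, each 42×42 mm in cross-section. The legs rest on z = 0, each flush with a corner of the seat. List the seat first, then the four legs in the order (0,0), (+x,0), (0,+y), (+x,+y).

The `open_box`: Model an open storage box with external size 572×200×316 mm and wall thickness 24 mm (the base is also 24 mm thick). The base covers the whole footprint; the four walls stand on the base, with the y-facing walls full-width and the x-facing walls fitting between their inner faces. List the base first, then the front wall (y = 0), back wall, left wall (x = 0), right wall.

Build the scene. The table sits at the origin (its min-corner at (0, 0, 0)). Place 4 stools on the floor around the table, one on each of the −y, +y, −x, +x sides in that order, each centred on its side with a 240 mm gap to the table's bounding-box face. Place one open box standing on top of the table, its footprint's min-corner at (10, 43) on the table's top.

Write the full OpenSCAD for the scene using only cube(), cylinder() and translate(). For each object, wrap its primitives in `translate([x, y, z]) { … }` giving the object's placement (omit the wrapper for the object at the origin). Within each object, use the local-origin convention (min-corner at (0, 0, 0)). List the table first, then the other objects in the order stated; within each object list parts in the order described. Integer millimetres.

translate([0, 0, 666]) cube([947, 736, 35]);
translate([56, 56, 0]) cube([50, 50, 666]);
translate([841, 56, 0]) cube([50, 50, 666]);
translate([56, 630, 0]) cube([50, 50, 666]);
translate([841, 630, 0]) cube([50, 50, 666]);
translate([303, -512, 0]) {
  translate([0, 0, 388]) cube([341, 272, 36]);
  cube([42, 42, 388]);
  translate([299, 0, 0]) cube([42, 42, 388]);
  translate([0, 230, 0]) cube([42, 42, 388]);
  translate([299, 230, 0]) cube([42, 42, 388]);
}
translate([303, 976, 0]) {
  translate([0, 0, 388]) cube([341, 272, 36]);
  cube([42, 42, 388]);
  translate([299, 0, 0]) cube([42, 42, 388]);
  translate([0, 230, 0]) cube([42, 42, 388]);
  translate([299, 230, 0]) cube([42, 42, 388]);
}
translate([-581, 232, 0]) {
  translate([0, 0, 388]) cube([341, 272, 36]);
  cube([42, 42, 388]);
  translate([299, 0, 0]) cube([42, 42, 388]);
  translate([0, 230, 0]) cube([42, 42, 388]);
  translate([299, 230, 0]) cube([42, 42, 388]);
}
translate([1187, 232, 0]) {
  translate([0, 0, 388]) cube([341, 272, 36]);
  cube([42, 42, 388]);
  translate([299, 0, 0]) cube([42, 42, 388]);
  translate([0, 230, 0]) cube([42, 42, 388]);
  translate([299, 230, 0]) cube([42, 42, 388]);
}
translate([10, 43, 701]) {
  cube([572, 200, 24]);
  translate([0, 0, 24]) cube([572, 24, 292]);
  translate([0, 176, 24]) cube([572, 24, 292]);
  translate([0, 24, 24]) cube([24, 152, 292]);
  translate([548, 24, 24]) cube([24, 152, 292]);
}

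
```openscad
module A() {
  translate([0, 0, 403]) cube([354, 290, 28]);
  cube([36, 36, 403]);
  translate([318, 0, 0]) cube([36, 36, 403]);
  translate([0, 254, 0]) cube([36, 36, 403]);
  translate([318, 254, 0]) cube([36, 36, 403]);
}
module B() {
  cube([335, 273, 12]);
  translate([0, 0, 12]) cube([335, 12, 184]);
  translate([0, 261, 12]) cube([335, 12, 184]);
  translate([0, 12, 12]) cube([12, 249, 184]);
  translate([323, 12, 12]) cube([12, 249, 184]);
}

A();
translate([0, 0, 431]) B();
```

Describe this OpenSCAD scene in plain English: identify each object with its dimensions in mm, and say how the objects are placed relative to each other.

A is a four-legged stool. The seat is a 354×290×28 mm slab whose top surface is at z = 431 mm; four square legs, each 36×36 mm in cross-section, run from the floor (z = 0) to the underside of the seat, each flush with a corner of the seat.

B is an open storage box with external size 335×273×196 mm and wall thickness 12 mm (the base is also 12 mm thick). The base covers the whole footprint; the four walls stand on the base, with the y-facing walls full-width and the x-facing walls fitting between their inner faces.

The open box is on top of the stool.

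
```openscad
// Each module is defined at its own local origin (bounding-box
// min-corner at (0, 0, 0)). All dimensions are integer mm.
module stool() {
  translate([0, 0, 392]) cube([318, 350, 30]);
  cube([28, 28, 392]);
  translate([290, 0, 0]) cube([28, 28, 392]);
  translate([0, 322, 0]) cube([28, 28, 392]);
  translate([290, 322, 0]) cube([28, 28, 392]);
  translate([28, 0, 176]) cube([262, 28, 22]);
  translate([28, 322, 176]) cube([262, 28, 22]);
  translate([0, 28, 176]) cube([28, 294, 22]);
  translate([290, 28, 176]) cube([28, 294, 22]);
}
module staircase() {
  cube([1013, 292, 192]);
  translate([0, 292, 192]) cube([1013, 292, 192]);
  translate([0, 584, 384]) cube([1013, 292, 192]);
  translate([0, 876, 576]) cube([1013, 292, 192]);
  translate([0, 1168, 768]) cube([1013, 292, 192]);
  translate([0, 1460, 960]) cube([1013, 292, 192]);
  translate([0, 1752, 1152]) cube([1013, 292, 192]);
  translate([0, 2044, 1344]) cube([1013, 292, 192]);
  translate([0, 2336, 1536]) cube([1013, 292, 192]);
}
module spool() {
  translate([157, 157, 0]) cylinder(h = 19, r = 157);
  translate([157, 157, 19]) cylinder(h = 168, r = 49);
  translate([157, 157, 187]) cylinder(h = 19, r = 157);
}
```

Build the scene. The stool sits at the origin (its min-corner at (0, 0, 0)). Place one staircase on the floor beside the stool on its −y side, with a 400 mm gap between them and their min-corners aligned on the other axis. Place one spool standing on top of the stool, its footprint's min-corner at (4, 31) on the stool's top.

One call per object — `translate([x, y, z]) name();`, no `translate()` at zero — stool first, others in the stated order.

stool();
translate([0, -3028, 0]) staircase();
translate([4, 31, 422]) spool();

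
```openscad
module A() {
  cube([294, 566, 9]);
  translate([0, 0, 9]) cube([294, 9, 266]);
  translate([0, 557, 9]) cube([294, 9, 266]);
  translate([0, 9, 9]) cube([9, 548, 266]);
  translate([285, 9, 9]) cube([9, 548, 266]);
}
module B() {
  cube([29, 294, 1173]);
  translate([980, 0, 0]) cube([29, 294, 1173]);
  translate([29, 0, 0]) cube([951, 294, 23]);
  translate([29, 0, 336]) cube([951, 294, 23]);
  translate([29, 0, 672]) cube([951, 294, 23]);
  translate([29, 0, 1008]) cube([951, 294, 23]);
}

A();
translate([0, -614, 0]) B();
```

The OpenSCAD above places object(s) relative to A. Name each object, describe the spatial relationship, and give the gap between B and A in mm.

The bookshelf's nearest face is 320 mm from the open box's −y face.

A is an open box. B is a bookshelf. The bookshelf is on the floor beside the open box on its −y side. The gap between the bookshelf and the open box is 320 mm.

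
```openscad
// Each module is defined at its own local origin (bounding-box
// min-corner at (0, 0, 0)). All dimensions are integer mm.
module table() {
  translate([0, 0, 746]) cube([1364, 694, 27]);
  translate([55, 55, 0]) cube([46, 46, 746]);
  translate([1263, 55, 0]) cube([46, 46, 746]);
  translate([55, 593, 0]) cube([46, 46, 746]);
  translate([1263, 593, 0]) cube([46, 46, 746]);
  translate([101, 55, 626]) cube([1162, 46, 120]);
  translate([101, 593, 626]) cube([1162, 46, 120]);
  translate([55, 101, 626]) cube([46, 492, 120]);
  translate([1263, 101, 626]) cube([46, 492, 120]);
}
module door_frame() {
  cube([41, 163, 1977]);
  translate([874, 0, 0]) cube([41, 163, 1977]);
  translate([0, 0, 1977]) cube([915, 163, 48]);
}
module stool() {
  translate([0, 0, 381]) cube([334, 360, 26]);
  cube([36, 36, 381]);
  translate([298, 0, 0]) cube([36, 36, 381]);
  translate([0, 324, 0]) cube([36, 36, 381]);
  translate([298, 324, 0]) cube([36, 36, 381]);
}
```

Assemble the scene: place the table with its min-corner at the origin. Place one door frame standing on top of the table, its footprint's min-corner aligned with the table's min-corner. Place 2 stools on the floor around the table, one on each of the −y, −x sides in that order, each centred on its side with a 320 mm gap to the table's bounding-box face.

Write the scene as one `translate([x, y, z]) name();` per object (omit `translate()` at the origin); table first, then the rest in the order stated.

table();
translate([0, 0, 773]) door_frame();
translate([515, -680, 0]) stool();
translate([-654, 167, 0]) stool();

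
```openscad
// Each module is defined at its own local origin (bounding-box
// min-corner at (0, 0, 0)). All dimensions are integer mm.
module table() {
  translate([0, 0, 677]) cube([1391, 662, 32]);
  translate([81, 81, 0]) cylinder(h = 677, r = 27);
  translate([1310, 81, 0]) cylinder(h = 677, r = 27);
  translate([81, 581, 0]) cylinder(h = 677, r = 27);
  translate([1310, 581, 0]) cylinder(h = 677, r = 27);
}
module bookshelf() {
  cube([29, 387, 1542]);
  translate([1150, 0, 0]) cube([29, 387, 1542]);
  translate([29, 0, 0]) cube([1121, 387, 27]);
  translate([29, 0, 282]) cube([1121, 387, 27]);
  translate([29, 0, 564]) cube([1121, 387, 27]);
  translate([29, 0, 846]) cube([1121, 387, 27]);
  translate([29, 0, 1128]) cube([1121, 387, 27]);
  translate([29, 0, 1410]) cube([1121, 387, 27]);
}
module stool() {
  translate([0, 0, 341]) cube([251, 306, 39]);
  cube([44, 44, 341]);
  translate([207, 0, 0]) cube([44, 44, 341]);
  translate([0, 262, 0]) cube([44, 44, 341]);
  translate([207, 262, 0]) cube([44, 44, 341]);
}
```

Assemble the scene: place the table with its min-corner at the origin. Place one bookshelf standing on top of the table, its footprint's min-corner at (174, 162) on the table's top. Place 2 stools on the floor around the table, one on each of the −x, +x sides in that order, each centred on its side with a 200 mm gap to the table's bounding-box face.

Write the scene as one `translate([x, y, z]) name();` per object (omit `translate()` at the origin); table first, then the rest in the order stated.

table();
translate([174, 162, 709]) bookshelf();
translate([-451, 178, 0]) stool();
translate([1591, 178, 0]) stool();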